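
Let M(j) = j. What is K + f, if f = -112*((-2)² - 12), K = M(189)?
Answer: 1085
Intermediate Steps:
K = 189
f = 896 (f = -112*(4 - 12) = -112*(-8) = 896)
K + f = 189 + 896 = 1085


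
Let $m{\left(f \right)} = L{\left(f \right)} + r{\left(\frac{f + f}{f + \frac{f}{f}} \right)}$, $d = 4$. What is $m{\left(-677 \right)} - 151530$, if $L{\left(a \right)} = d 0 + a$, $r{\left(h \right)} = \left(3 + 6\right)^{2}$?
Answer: $-152126$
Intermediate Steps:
$r{\left(h \right)} = 81$ ($r{\left(h \right)} = 9^{2} = 81$)
$L{\left(a \right)} = a$ ($L{\left(a \right)} = 4 \cdot 0 + a = 0 + a = a$)
$m{\left(f \right)} = 81 + f$ ($m{\left(f \right)} = f + 81 = 81 + f$)
$m{\left(-677 \right)} - 151530 = \left(81 - 677\right) - 151530 = -596 - 151530 = -152126$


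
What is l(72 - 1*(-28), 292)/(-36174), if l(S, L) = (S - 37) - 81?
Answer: 3/6029 ≈ 0.00049759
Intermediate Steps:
l(S, L) = -118 + S (l(S, L) = (-37 + S) - 81 = -118 + S)
l(72 - 1*(-28), 292)/(-36174) = (-118 + (72 - 1*(-28)))/(-36174) = (-118 + (72 + 28))*(-1/36174) = (-118 + 100)*(-1/36174) = -18*(-1/36174) = 3/6029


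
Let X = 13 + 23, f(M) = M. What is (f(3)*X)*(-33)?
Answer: -3564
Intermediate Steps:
X = 36
(f(3)*X)*(-33) = (3*36)*(-33) = 108*(-33) = -3564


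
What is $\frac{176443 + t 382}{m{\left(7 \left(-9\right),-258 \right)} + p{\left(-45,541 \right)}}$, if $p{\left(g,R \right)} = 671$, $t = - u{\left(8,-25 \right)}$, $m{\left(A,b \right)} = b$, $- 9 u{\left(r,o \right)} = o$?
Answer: $\frac{225491}{531} \approx 424.65$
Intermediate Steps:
$u{\left(r,o \right)} = - \frac{o}{9}$
$t = - \frac{25}{9}$ ($t = - \frac{\left(-1\right) \left(-25\right)}{9} = \left(-1\right) \frac{25}{9} = - \frac{25}{9} \approx -2.7778$)
$\frac{176443 + t 382}{m{\left(7 \left(-9\right),-258 \right)} + p{\left(-45,541 \right)}} = \frac{176443 - \frac{9550}{9}}{-258 + 671} = \frac{176443 - \frac{9550}{9}}{413} = \frac{1578437}{9} \cdot \frac{1}{413} = \frac{225491}{531}$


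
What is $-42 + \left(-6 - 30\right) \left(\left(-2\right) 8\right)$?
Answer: $534$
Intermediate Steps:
$-42 + \left(-6 - 30\right) \left(\left(-2\right) 8\right) = -42 + \left(-6 - 30\right) \left(-16\right) = -42 - -576 = -42 + 576 = 534$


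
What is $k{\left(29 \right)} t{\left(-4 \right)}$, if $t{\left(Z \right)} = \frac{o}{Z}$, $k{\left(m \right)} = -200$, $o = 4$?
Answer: $200$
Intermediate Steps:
$t{\left(Z \right)} = \frac{4}{Z}$
$k{\left(29 \right)} t{\left(-4 \right)} = - 200 \frac{4}{-4} = - 200 \cdot 4 \left(- \frac{1}{4}\right) = \left(-200\right) \left(-1\right) = 200$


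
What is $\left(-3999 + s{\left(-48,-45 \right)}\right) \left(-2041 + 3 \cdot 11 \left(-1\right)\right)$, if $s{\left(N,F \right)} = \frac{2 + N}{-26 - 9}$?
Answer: $\frac{290192006}{35} \approx 8.2912 \cdot 10^{6}$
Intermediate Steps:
$s{\left(N,F \right)} = - \frac{2}{35} - \frac{N}{35}$ ($s{\left(N,F \right)} = \frac{2 + N}{-35} = \left(2 + N\right) \left(- \frac{1}{35}\right) = - \frac{2}{35} - \frac{N}{35}$)
$\left(-3999 + s{\left(-48,-45 \right)}\right) \left(-2041 + 3 \cdot 11 \left(-1\right)\right) = \left(-3999 - - \frac{46}{35}\right) \left(-2041 + 3 \cdot 11 \left(-1\right)\right) = \left(-3999 + \left(- \frac{2}{35} + \frac{48}{35}\right)\right) \left(-2041 + 33 \left(-1\right)\right) = \left(-3999 + \frac{46}{35}\right) \left(-2041 - 33\right) = \left(- \frac{139919}{35}\right) \left(-2074\right) = \frac{290192006}{35}$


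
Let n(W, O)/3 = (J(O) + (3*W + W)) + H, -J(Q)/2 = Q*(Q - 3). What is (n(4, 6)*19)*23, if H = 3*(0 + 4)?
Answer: -10488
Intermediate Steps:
J(Q) = -2*Q*(-3 + Q) (J(Q) = -2*Q*(Q - 3) = -2*Q*(-3 + Q))
H = 12 (H = 3*4 = 12)
n(W, O) = 36 + 12*W + 6*O*(3 - O) (n(W, O) = 3*((2*O*(3 - O) + (3*W + W)) + 12) = 3*((2*O*(3 - O) + 4*W) + 12) = 3*((4*W + 2*O*(3 - O)) + 12) = 3*(12 + 4*W + 2*O*(3 - O)) = 36 + 12*W + 6*O*(3 - O))
(n(4, 6)*19)*23 = ((36 + 12*4 - 6*6*(-3 + 6))*19)*23 = ((36 + 48 - 6*6*3)*19)*23 = ((36 + 48 - 108)*19)*23 = -24*19*23 = -456*23 = -10488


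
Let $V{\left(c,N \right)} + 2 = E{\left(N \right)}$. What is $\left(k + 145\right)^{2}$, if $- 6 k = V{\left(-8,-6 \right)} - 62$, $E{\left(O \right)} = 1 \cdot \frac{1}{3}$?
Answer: $\frac{7845601}{324} \approx 24215.0$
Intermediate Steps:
$E{\left(O \right)} = \frac{1}{3}$ ($E{\left(O \right)} = 1 \cdot \frac{1}{3} = \frac{1}{3}$)
$V{\left(c,N \right)} = - \frac{5}{3}$ ($V{\left(c,N \right)} = -2 + \frac{1}{3} = - \frac{5}{3}$)
$k = \frac{191}{18}$ ($k = - \frac{- \frac{5}{3} - 62}{6} = \left(- \frac{1}{6}\right) \left(- \frac{191}{3}\right) = \frac{191}{18} \approx 10.611$)
$\left(k + 145\right)^{2} = \left(\frac{191}{18} + 145\right)^{2} = \left(\frac{2801}{18}\right)^{2} = \frac{7845601}{324}$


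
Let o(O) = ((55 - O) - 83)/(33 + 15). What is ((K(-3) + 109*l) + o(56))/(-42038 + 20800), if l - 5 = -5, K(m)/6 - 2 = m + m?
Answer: 103/84952 ≈ 0.0012124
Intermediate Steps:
K(m) = 12 + 12*m (K(m) = 12 + 6*(m + m) = 12 + 6*(2*m) = 12 + 12*m)
o(O) = -7/12 - O/48 (o(O) = (-28 - O)/48 = (-28 - O)*(1/48) = -7/12 - O/48)
l = 0 (l = 5 - 5 = 0)
((K(-3) + 109*l) + o(56))/(-42038 + 20800) = (((12 + 12*(-3)) + 109*0) + (-7/12 - 1/48*56))/(-42038 + 20800) = (((12 - 36) + 0) + (-7/12 - 7/6))/(-21238) = ((-24 + 0) - 7/4)*(-1/21238) = (-24 - 7/4)*(-1/21238) = -103/4*(-1/21238) = 103/84952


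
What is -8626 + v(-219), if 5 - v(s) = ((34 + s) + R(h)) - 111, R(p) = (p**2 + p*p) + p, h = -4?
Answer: -8353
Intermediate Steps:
R(p) = p + 2*p**2 (R(p) = (p**2 + p**2) + p = 2*p**2 + p = p + 2*p**2)
v(s) = 54 - s (v(s) = 5 - (((34 + s) - 4*(1 + 2*(-4))) - 111) = 5 - (((34 + s) - 4*(1 - 8)) - 111) = 5 - (((34 + s) - 4*(-7)) - 111) = 5 - (((34 + s) + 28) - 111) = 5 - ((62 + s) - 111) = 5 - (-49 + s) = 5 + (49 - s) = 54 - s)
-8626 + v(-219) = -8626 + (54 - 1*(-219)) = -8626 + (54 + 219) = -8626 + 273 = -8353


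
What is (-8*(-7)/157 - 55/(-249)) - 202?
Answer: -7874207/39093 ≈ -201.42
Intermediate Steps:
(-8*(-7)/157 - 55/(-249)) - 202 = (56*(1/157) - 55*(-1/249)) - 202 = (56/157 + 55/249) - 202 = 22579/39093 - 202 = -7874207/39093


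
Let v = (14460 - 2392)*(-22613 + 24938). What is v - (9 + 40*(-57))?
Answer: 28060371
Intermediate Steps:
v = 28058100 (v = 12068*2325 = 28058100)
v - (9 + 40*(-57)) = 28058100 - (9 + 40*(-57)) = 28058100 - (9 - 2280) = 28058100 - 1*(-2271) = 28058100 + 2271 = 28060371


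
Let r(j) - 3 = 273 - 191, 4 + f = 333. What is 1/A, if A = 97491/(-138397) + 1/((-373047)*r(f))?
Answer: -258142928295/181843633526 ≈ -1.4196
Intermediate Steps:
f = 329 (f = -4 + 333 = 329)
r(j) = 85 (r(j) = 3 + (273 - 191) = 3 + 82 = 85)
A = -181843633526/258142928295 (A = 97491/(-138397) + 1/(-373047*85) = 97491*(-1/138397) - 1/373047*1/85 = -97491/138397 - 1/31708995 = -181843633526/258142928295 ≈ -0.70443)
1/A = 1/(-181843633526/258142928295) = -258142928295/181843633526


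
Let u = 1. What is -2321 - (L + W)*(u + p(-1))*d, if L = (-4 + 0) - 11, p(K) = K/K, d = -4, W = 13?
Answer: -2337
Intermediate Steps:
p(K) = 1
L = -15 (L = -4 - 11 = -15)
-2321 - (L + W)*(u + p(-1))*d = -2321 - (-15 + 13)*(1 + 1)*(-4) = -2321 - (-2)*2*(-4) = -2321 - (-2)*(-8) = -2321 - 1*16 = -2321 - 16 = -2337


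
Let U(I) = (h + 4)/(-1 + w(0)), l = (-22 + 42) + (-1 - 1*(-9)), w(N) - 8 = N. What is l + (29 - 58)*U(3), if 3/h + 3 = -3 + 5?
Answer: 167/7 ≈ 23.857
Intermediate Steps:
h = -3 (h = 3/(-3 + (-3 + 5)) = 3/(-3 + 2) = 3/(-1) = 3*(-1) = -3)
w(N) = 8 + N
l = 28 (l = 20 + (-1 + 9) = 20 + 8 = 28)
U(I) = 1/7 (U(I) = (-3 + 4)/(-1 + (8 + 0)) = 1/(-1 + 8) = 1/7)
l + (29 - 58)*U(3) = 28 + (29 - 58)*(1/7) = 28 - 29*1/7 = 28 - 29/7 = 167/7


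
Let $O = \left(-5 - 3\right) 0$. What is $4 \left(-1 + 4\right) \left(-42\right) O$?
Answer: $0$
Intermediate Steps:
$O = 0$ ($O = \left(-8\right) 0 = 0$)
$4 \left(-1 + 4\right) \left(-42\right) O = 4 \left(-1 + 4\right) \left(-42\right) 0 = 4 \cdot 3 \left(-42\right) 0 = 12 \left(-42\right) 0 = \left(-504\right) 0 = 0$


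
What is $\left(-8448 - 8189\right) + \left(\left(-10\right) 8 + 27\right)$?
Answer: $-16690$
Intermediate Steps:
$\left(-8448 - 8189\right) + \left(\left(-10\right) 8 + 27\right) = \left(-8448 - 8189\right) + \left(-80 + 27\right) = \left(-8448 - 8189\right) - 53 = -16637 - 53 = -16690$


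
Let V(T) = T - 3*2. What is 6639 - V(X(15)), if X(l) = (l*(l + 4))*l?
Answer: 2370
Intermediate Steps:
X(l) = l²*(4 + l) (X(l) = (l*(4 + l))*l = l²*(4 + l))
V(T) = -6 + T (V(T) = T - 6 = -6 + T)
6639 - V(X(15)) = 6639 - (-6 + 15²*(4 + 15)) = 6639 - (-6 + 225*19) = 6639 - (-6 + 4275) = 6639 - 1*4269 = 6639 - 4269 = 2370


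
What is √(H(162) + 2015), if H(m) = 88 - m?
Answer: √1941 ≈ 44.057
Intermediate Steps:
√(H(162) + 2015) = √((88 - 1*162) + 2015) = √((88 - 162) + 2015) = √(-74 + 2015) = √1941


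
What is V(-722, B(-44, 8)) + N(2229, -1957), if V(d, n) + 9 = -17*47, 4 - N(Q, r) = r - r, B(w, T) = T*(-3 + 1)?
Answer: -804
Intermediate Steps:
B(w, T) = -2*T (B(w, T) = T*(-2) = -2*T)
N(Q, r) = 4 (N(Q, r) = 4 - (r - r) = 4 - 1*0 = 4 + 0 = 4)
V(d, n) = -808 (V(d, n) = -9 - 17*47 = -9 - 799 = -808)
V(-722, B(-44, 8)) + N(2229, -1957) = -808 + 4 = -804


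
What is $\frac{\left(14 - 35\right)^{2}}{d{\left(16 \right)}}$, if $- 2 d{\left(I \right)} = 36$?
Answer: $- \frac{49}{2} \approx -24.5$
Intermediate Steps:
$d{\left(I \right)} = -18$ ($d{\left(I \right)} = \left(- \frac{1}{2}\right) 36 = -18$)
$\frac{\left(14 - 35\right)^{2}}{d{\left(16 \right)}} = \frac{\left(14 - 35\right)^{2}}{-18} = \left(-21\right)^{2} \left(- \frac{1}{18}\right) = 441 \left(- \frac{1}{18}\right) = - \frac{49}{2}$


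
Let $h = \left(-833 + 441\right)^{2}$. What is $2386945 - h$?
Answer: $2233281$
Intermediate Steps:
$h = 153664$ ($h = \left(-392\right)^{2} = 153664$)
$2386945 - h = 2386945 - 153664 = 2233281$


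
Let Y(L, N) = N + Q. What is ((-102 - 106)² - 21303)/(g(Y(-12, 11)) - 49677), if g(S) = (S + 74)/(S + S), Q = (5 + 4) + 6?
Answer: -285493/645776 ≈ -0.44209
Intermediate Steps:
Q = 15 (Q = 9 + 6 = 15)
Y(L, N) = 15 + N (Y(L, N) = N + 15 = 15 + N)
g(S) = (74 + S)/(2*S) (g(S) = (74 + S)/((2*S)) = (74 + S)*(1/(2*S)) = (74 + S)/(2*S))
((-102 - 106)² - 21303)/(g(Y(-12, 11)) - 49677) = ((-102 - 106)² - 21303)/((74 + (15 + 11))/(2*(15 + 11)) - 49677) = ((-208)² - 21303)/((½)*(74 + 26)/26 - 49677) = (43264 - 21303)/((½)*(1/26)*100 - 49677) = 21961/(25/13 - 49677) = 21961/(-645776/13) = 21961*(-13/645776) = -285493/645776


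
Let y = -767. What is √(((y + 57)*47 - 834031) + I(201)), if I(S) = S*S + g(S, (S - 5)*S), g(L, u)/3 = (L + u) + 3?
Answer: 10*I*√7082 ≈ 841.55*I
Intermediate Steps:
g(L, u) = 9 + 3*L + 3*u (g(L, u) = 3*((L + u) + 3) = 3*(3 + L + u) = 9 + 3*L + 3*u)
I(S) = 9 + S² + 3*S + 3*S*(-5 + S) (I(S) = S*S + (9 + 3*S + 3*((S - 5)*S)) = S² + (9 + 3*S + 3*((-5 + S)*S)) = S² + (9 + 3*S + 3*(S*(-5 + S))) = S² + (9 + 3*S + 3*S*(-5 + S)) = 9 + S² + 3*S + 3*S*(-5 + S))
√(((y + 57)*47 - 834031) + I(201)) = √(((-767 + 57)*47 - 834031) + (9 - 12*201 + 4*201²)) = √((-710*47 - 834031) + (9 - 2412 + 4*40401)) = √((-33370 - 834031) + (9 - 2412 + 161604)) = √(-867401 + 159201) = √(-708200) = 10*I*√7082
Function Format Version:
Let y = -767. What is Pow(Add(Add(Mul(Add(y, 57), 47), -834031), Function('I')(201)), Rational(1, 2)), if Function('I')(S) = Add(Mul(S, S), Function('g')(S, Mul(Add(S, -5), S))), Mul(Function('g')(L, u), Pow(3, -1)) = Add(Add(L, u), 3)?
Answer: Mul(10, I, Pow(7082, Rational(1, 2))) ≈ Mul(841.55, I)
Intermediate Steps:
Function('g')(L, u) = Add(9, Mul(3, L), Mul(3, u)) (Function('g')(L, u) = Mul(3, Add(Add(L, u), 3)) = Mul(3, Add(3, L, u)) = Add(9, Mul(3, L), Mul(3, u)))
Function('I')(S) = Add(9, Pow(S, 2), Mul(3, S), Mul(3, S, Add(-5, S))) (Function('I')(S) = Add(Mul(S, S), Add(9, Mul(3, S), Mul(3, Mul(Add(S, -5), S)))) = Add(Pow(S, 2), Add(9, Mul(3, S), Mul(3, Mul(Add(-5, S), S)))) = Add(Pow(S, 2), Add(9, Mul(3, S), Mul(3, Mul(S, Add(-5, S))))) = Add(Pow(S, 2), Add(9, Mul(3, S), Mul(3, S, Add(-5, S)))) = Add(9, Pow(S, 2), Mul(3, S), Mul(3, S, Add(-5, S))))
Pow(Add(Add(Mul(Add(y, 57), 47), -834031), Function('I')(201)), Rational(1, 2)) = Pow(Add(Add(Mul(Add(-767, 57), 47), -834031), Add(9, Mul(-12, 201), Mul(4, Pow(201, 2)))), Rational(1, 2)) = Pow(Add(Add(Mul(-710, 47), -834031), Add(9, -2412, Mul(4, 40401))), Rational(1, 2)) = Pow(Add(Add(-33370, -834031), Add(9, -2412, 161604)), Rational(1, 2)) = Pow(Add(-867401, 159201), Rational(1, 2)) = Pow(-708200, Rational(1, 2)) = Mul(10, I, Pow(7082, Rational(1, 2)))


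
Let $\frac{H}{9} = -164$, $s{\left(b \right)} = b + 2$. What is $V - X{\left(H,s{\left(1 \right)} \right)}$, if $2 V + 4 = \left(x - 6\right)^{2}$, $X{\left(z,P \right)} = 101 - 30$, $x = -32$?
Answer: $649$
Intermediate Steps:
$s{\left(b \right)} = 2 + b$
$H = -1476$ ($H = 9 \left(-164\right) = -1476$)
$X{\left(z,P \right)} = 71$ ($X{\left(z,P \right)} = 101 - 30 = 71$)
$V = 720$ ($V = -2 + \frac{\left(-32 - 6\right)^{2}}{2} = -2 + \frac{\left(-38\right)^{2}}{2} = -2 + \frac{1}{2} \cdot 1444 = -2 + 722 = 720$)
$V - X{\left(H,s{\left(1 \right)} \right)} = 720 - 71 = 649$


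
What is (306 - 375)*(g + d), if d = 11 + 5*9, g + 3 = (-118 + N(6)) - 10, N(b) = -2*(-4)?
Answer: 4623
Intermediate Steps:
N(b) = 8
g = -123 (g = -3 + ((-118 + 8) - 10) = -3 + (-110 - 10) = -3 - 120 = -123)
d = 56 (d = 11 + 45 = 56)
(306 - 375)*(g + d) = (306 - 375)*(-123 + 56) = -69*(-67) = 4623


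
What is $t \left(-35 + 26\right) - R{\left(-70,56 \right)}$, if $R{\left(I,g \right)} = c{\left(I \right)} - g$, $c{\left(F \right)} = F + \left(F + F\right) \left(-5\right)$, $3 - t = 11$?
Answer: $-502$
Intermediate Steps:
$t = -8$ ($t = 3 - 11 = -8$)
$c{\left(F \right)} = - 9 F$ ($c{\left(F \right)} = F + 2 F \left(-5\right) = F - 10 F = - 9 F$)
$R{\left(I,g \right)} = - g - 9 I$ ($R{\left(I,g \right)} = - 9 I - g = - g - 9 I$)
$t \left(-35 + 26\right) - R{\left(-70,56 \right)} = - 8 \left(-35 + 26\right) - \left(\left(-1\right) 56 - -630\right) = \left(-8\right) \left(-9\right) - \left(-56 + 630\right) = 72 - 574 = -502$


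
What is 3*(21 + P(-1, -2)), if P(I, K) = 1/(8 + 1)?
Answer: 190/3 ≈ 63.333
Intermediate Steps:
P(I, K) = ⅑ (P(I, K) = 1/9 = ⅑)
3*(21 + P(-1, -2)) = 3*(21 + ⅑) = 3*(190/9) = 190/3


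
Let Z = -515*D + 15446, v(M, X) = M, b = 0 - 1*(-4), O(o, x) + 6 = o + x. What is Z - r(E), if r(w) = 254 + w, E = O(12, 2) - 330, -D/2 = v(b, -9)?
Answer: 19634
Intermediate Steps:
O(o, x) = -6 + o + x (O(o, x) = -6 + (o + x) = -6 + o + x)
b = 4 (b = 0 + 4 = 4)
D = -8 (D = -2*4 = -8)
E = -322 (E = (-6 + 12 + 2) - 330 = 8 - 330 = -322)
Z = 19566 (Z = -515*(-8) + 15446 = 4120 + 15446 = 19566)
Z - r(E) = 19566 - (254 - 322) = 19566 - 1*(-68) = 19566 + 68 = 19634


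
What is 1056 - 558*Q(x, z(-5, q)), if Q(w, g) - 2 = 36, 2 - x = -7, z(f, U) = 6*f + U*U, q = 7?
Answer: -20148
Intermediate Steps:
z(f, U) = U**2 + 6*f (z(f, U) = 6*f + U**2 = U**2 + 6*f)
x = 9 (x = 2 - 1*(-7) = 2 + 7 = 9)
Q(w, g) = 38 (Q(w, g) = 2 + 36 = 38)
1056 - 558*Q(x, z(-5, q)) = 1056 - 558*38 = 1056 - 21204 = -20148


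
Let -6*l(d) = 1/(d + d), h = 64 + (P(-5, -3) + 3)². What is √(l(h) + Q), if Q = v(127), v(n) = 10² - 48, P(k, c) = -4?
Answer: √7909005/390 ≈ 7.2110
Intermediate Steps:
v(n) = 52 (v(n) = 100 - 48 = 52)
Q = 52
h = 65 (h = 64 + (-4 + 3)² = 64 + (-1)² = 64 + 1 = 65)
l(d) = -1/(12*d) (l(d) = -1/(6*(d + d)) = -1/(2*d)/6 = -1/(12*d))
√(l(h) + Q) = √(-1/12/65 + 52) = √(-1/12*1/65 + 52) = √(-1/780 + 52) = √(40559/780) = √7909005/390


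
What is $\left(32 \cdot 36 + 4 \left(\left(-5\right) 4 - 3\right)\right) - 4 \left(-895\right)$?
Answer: $4640$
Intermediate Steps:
$\left(32 \cdot 36 + 4 \left(\left(-5\right) 4 - 3\right)\right) - 4 \left(-895\right) = \left(1152 + 4 \left(-20 - 3\right)\right) - -3580 = \left(1152 + 4 \left(-23\right)\right) + 3580 = \left(1152 - 92\right) + 3580 = 1060 + 3580 = 4640$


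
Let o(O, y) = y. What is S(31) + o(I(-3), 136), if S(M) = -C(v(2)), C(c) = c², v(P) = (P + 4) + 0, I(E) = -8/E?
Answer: 100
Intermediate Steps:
v(P) = 4 + P (v(P) = (4 + P) + 0 = 4 + P)
S(M) = -36 (S(M) = -(4 + 2)² = -1*6² = -1*36 = -36)
S(31) + o(I(-3), 136) = -36 + 136 = 100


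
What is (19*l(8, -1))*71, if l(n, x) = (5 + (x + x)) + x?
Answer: 2698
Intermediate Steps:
l(n, x) = 5 + 3*x (l(n, x) = (5 + 2*x) + x = 5 + 3*x)
(19*l(8, -1))*71 = (19*(5 + 3*(-1)))*71 = (19*(5 - 3))*71 = (19*2)*71 = 38*71 = 2698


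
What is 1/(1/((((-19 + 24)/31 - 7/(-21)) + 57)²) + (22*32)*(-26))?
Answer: -28590409/523318837687 ≈ -5.4633e-5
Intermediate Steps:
1/(1/((((-19 + 24)/31 - 7/(-21)) + 57)²) + (22*32)*(-26)) = 1/(1/(((5*(1/31) - 7*(-1/21)) + 57)²) + 704*(-26)) = 1/(1/(((5/31 + ⅓) + 57)²) - 18304) = 1/(1/((46/93 + 57)²) - 18304) = 1/(1/((5347/93)²) - 18304) = 1/(1/(28590409/8649) - 18304) = 1/(8649/28590409 - 18304) = 1/(-523318837687/28590409) = -28590409/523318837687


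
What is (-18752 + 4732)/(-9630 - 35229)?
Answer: 14020/44859 ≈ 0.31253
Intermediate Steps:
(-18752 + 4732)/(-9630 - 35229) = -14020/(-44859) = -14020*(-1/44859) = 14020/44859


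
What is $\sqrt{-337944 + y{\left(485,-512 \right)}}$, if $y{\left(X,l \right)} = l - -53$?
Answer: $i \sqrt{338403} \approx 581.72 i$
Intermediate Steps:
$y{\left(X,l \right)} = 53 + l$ ($y{\left(X,l \right)} = l + 53 = 53 + l$)
$\sqrt{-337944 + y{\left(485,-512 \right)}} = \sqrt{-337944 + \left(53 - 512\right)} = \sqrt{-337944 - 459} = \sqrt{-338403} = i \sqrt{338403}$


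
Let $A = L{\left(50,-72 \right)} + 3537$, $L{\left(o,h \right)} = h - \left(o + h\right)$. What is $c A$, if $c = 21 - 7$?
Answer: $48818$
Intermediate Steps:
$c = 14$ ($c = 21 - 7 = 14$)
$L{\left(o,h \right)} = - o$ ($L{\left(o,h \right)} = h - \left(h + o\right) = - o$)
$A = 3487$ ($A = \left(-1\right) 50 + 3537 = -50 + 3537 = 3487$)
$c A = 14 \cdot 3487 = 48818$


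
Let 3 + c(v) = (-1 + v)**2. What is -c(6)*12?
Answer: -264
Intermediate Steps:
c(v) = -3 + (-1 + v)**2
-c(6)*12 = -(-3 + (-1 + 6)**2)*12 = -(-3 + 5**2)*12 = -(-3 + 25)*12 = -1*22*12 = -22*12 = -264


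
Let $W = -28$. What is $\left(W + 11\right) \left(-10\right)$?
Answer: $170$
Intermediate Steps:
$\left(W + 11\right) \left(-10\right) = \left(-28 + 11\right) \left(-10\right) = \left(-17\right) \left(-10\right) = 170$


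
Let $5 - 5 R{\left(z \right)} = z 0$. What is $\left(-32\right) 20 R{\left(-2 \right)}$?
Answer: $-640$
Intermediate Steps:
$R{\left(z \right)} = 1$ ($R{\left(z \right)} = 1 - \frac{z 0}{5} = 1 - 0 = 1 + 0 = 1$)
$\left(-32\right) 20 R{\left(-2 \right)} = \left(-32\right) 20 \cdot 1 = \left(-640\right) 1 = -640$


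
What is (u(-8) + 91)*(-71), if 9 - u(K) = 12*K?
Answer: -13916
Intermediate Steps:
u(K) = 9 - 12*K
(u(-8) + 91)*(-71) = ((9 - 12*(-8)) + 91)*(-71) = ((9 + 96) + 91)*(-71) = (105 + 91)*(-71) = 196*(-71) = -13916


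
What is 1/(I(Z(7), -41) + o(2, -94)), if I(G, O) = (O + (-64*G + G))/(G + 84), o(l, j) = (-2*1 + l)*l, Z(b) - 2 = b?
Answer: -93/608 ≈ -0.15296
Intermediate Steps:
Z(b) = 2 + b
o(l, j) = l*(-2 + l) (o(l, j) = (-2 + l)*l = l*(-2 + l))
I(G, O) = (O - 63*G)/(84 + G)
1/(I(Z(7), -41) + o(2, -94)) = 1/((-41 - 63*(2 + 7))/(84 + (2 + 7)) + 2*(-2 + 2)) = 1/((-41 - 63*9)/(84 + 9) + 2*0) = 1/((-41 - 567)/93 + 0) = 1/((1/93)*(-608) + 0) = 1/(-608/93 + 0) = 1/(-608/93) = -93/608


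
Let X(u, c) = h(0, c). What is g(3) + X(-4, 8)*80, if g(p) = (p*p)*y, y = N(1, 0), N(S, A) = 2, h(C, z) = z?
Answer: 658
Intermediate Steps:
X(u, c) = c
y = 2
g(p) = 2*p**2 (g(p) = (p*p)*2 = p**2*2 = 2*p**2)
g(3) + X(-4, 8)*80 = 2*3**2 + 8*80 = 2*9 + 640 = 18 + 640 = 658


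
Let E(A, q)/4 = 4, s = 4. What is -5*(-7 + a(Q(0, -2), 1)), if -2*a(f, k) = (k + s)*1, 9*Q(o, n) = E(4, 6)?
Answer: 95/2 ≈ 47.500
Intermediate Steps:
E(A, q) = 16 (E(A, q) = 4*4 = 16)
Q(o, n) = 16/9 (Q(o, n) = (⅑)*16 = 16/9)
a(f, k) = -2 - k/2 (a(f, k) = -(k + 4)/2 = -(4 + k)/2 = -2 - k/2)
-5*(-7 + a(Q(0, -2), 1)) = -5*(-7 + (-2 - ½*1)) = -5*(-7 + (-2 - ½)) = -5*(-7 - 5/2) = -5*(-19/2) = 95/2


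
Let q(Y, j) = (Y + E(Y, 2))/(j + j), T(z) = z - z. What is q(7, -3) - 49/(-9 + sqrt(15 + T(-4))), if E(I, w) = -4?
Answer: 68/11 + 49*sqrt(15)/66 ≈ 9.0572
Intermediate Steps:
T(z) = 0
q(Y, j) = (-4 + Y)/(2*j) (q(Y, j) = (Y - 4)/(j + j) = (-4 + Y)/((2*j)) = (-4 + Y)*(1/(2*j)) = (-4 + Y)/(2*j))
q(7, -3) - 49/(-9 + sqrt(15 + T(-4))) = (1/2)*(-4 + 7)/(-3) - 49/(-9 + sqrt(15 + 0)) = (1/2)*(-1/3)*3 - 49/(-9 + sqrt(15)) = -1/2 - 49/(-9 + sqrt(15))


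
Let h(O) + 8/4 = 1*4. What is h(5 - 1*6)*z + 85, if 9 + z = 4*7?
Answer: 123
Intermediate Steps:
z = 19 (z = -9 + 4*7 = -9 + 28 = 19)
h(O) = 2 (h(O) = -2 + 1*4 = -2 + 4 = 2)
h(5 - 1*6)*z + 85 = 2*19 + 85 = 38 + 85 = 123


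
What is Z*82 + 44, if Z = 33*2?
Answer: 5456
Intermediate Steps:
Z = 66
Z*82 + 44 = 66*82 + 44 = 5412 + 44 = 5456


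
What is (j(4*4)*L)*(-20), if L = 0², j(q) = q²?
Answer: 0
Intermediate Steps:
L = 0
(j(4*4)*L)*(-20) = ((4*4)²*0)*(-20) = (16²*0)*(-20) = (256*0)*(-20) = 0*(-20) = 0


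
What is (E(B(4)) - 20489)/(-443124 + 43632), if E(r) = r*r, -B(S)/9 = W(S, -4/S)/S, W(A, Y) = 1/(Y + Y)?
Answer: 1311215/25567488 ≈ 0.051284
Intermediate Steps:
W(A, Y) = 1/(2*Y)
B(S) = 9/8 (B(S) = -9*1/(2*((-4/S)))/S = -9*(-S/4)/2/S = -9*(-S/8)/S = -9*(-⅛) = 9/8)
E(r) = r²
(E(B(4)) - 20489)/(-443124 + 43632) = ((9/8)² - 20489)/(-443124 + 43632) = (81/64 - 20489)/(-399492) = -1311215/64*(-1/399492) = 1311215/25567488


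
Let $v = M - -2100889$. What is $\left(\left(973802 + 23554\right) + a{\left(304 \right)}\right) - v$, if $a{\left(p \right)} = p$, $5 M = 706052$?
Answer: $- \frac{6222197}{5} \approx -1.2444 \cdot 10^{6}$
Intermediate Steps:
$M = \frac{706052}{5}$ ($M = \frac{1}{5} \cdot 706052 = \frac{706052}{5} \approx 1.4121 \cdot 10^{5}$)
$v = \frac{11210497}{5}$ ($v = \frac{706052}{5} - -2100889 = \frac{706052}{5} + 2100889 = \frac{11210497}{5} \approx 2.2421 \cdot 10^{6}$)
$\left(\left(973802 + 23554\right) + a{\left(304 \right)}\right) - v = \left(\left(973802 + 23554\right) + 304\right) - \frac{11210497}{5} = \left(997356 + 304\right) - \frac{11210497}{5} = 997660 - \frac{11210497}{5} = - \frac{6222197}{5}$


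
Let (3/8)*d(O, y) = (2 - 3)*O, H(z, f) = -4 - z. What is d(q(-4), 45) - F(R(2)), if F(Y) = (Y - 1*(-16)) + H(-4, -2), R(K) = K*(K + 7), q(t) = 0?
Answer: -34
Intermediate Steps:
d(O, y) = -8*O/3 (d(O, y) = 8*((2 - 3)*O)/3 = 8*(-O)/3 = -8*O/3)
R(K) = K*(7 + K)
F(Y) = 16 + Y (F(Y) = (Y - 1*(-16)) + (-4 - 1*(-4)) = (Y + 16) + (-4 + 4) = (16 + Y) + 0 = 16 + Y)
d(q(-4), 45) - F(R(2)) = -8/3*0 - (16 + 2*(7 + 2)) = 0 - (16 + 2*9) = 0 - (16 + 18) = 0 - 1*34 = 0 - 34 = -34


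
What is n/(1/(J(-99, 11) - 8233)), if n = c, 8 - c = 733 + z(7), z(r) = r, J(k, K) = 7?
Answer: 6021432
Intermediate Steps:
c = -732 (c = 8 - (733 + 7) = 8 - 1*740 = 8 - 740 = -732)
n = -732
n/(1/(J(-99, 11) - 8233)) = -732/(1/(7 - 8233)) = -732/(1/(-8226)) = -732/(-1/8226) = -732*(-8226) = 6021432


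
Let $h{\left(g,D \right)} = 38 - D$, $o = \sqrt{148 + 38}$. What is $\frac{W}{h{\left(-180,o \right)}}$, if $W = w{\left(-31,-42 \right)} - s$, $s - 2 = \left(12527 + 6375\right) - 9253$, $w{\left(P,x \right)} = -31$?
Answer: $- \frac{183958}{629} - \frac{4841 \sqrt{186}}{629} \approx -397.43$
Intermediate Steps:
$s = 9651$ ($s = 2 + \left(\left(12527 + 6375\right) - 9253\right) = 2 + \left(18902 - 9253\right) = 2 + 9649 = 9651$)
$o = \sqrt{186} \approx 13.638$
$W = -9682$ ($W = -31 - 9651 = -9682$)
$\frac{W}{h{\left(-180,o \right)}} = - \frac{9682}{38 - \sqrt{186}}$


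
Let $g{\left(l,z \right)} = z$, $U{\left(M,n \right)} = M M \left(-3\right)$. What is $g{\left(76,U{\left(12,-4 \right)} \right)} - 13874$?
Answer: $-14306$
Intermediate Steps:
$U{\left(M,n \right)} = - 3 M^{2}$ ($U{\left(M,n \right)} = M^{2} \left(-3\right) = - 3 M^{2}$)
$g{\left(76,U{\left(12,-4 \right)} \right)} - 13874 = - 3 \cdot 12^{2} - 13874 = \left(-3\right) 144 - 13874 = -432 - 13874 = -14306$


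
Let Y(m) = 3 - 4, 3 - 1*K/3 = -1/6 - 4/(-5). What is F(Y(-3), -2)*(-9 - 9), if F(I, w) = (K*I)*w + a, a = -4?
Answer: -918/5 ≈ -183.60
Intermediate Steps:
K = 71/10 (K = 9 - 3*(-1/6 - 4/(-5)) = 9 - 3*(-1*1/6 - 4*(-1/5)) = 9 - 3*(-1/6 + 4/5) = 9 - 3*19/30 = 9 - 19/10 = 71/10 ≈ 7.1000)
Y(m) = -1
F(I, w) = -4 + 71*I*w/10 (F(I, w) = (71*I/10)*w - 4 = 71*I*w/10 - 4 = -4 + 71*I*w/10)
F(Y(-3), -2)*(-9 - 9) = (-4 + (71/10)*(-1)*(-2))*(-9 - 9) = (-4 + 71/5)*(-18) = (51/5)*(-18) = -918/5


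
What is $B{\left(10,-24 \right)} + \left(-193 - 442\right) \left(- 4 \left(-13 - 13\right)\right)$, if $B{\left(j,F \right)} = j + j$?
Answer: $-66020$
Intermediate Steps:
$B{\left(j,F \right)} = 2 j$
$B{\left(10,-24 \right)} + \left(-193 - 442\right) \left(- 4 \left(-13 - 13\right)\right) = 2 \cdot 10 + \left(-193 - 442\right) \left(- 4 \left(-13 - 13\right)\right) = 20 + \left(-193 - 442\right) \left(\left(-4\right) \left(-26\right)\right) = 20 - 66040 = -66020$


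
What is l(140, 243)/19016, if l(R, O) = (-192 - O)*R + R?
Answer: -7595/2377 ≈ -3.1952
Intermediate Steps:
l(R, O) = R + R*(-192 - O) (l(R, O) = R*(-192 - O) + R = R + R*(-192 - O))
l(140, 243)/19016 = -1*140*(191 + 243)/19016 = -1*140*434*(1/19016) = -60760*1/19016 = -7595/2377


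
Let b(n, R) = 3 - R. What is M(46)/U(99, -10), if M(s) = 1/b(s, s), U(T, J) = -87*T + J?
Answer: 1/370789 ≈ 2.6970e-6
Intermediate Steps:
U(T, J) = J - 87*T
M(s) = 1/(3 - s)
M(46)/U(99, -10) = (-1/(-3 + 46))/(-10 - 87*99) = (-1/43)/(-10 - 8613) = -1*1/43/(-8623) = -1/43*(-1/8623) = 1/370789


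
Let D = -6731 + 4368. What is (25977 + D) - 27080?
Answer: -3466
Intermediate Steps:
D = -2363
(25977 + D) - 27080 = (25977 - 2363) - 27080 = 23614 - 27080 = -3466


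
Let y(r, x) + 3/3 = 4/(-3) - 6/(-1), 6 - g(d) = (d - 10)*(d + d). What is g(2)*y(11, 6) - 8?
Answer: 394/3 ≈ 131.33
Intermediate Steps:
g(d) = 6 - 2*d*(-10 + d) (g(d) = 6 - (d - 10)*(d + d) = 6 - (-10 + d)*2*d = 6 - 2*d*(-10 + d))
y(r, x) = 11/3 (y(r, x) = -1 + (4/(-3) - 6/(-1)) = -1 + (4*(-1/3) - 6*(-1)) = -1 + (-4/3 + 6) = -1 + 14/3 = 11/3)
g(2)*y(11, 6) - 8 = (6 - 2*2**2 + 20*2)*(11/3) - 8 = (6 - 2*4 + 40)*(11/3) - 8 = (6 - 8 + 40)*(11/3) - 8 = 38*(11/3) - 8 = 418/3 - 8 = 394/3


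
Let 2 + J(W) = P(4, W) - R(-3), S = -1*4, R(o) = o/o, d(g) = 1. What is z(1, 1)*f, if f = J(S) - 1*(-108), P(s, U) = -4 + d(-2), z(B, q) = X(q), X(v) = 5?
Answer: 510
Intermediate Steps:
R(o) = 1
z(B, q) = 5
P(s, U) = -3 (P(s, U) = -4 + 1 = -3)
S = -4
J(W) = -6 (J(W) = -2 + (-3 - 1*1) = -2 + (-3 - 1) = -2 - 4 = -6)
f = 102 (f = -6 - 1*(-108) = -6 + 108 = 102)
z(1, 1)*f = 5*102 = 510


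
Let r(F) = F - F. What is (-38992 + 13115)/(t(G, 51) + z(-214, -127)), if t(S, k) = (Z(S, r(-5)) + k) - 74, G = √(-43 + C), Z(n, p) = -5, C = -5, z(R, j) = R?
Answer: 25877/242 ≈ 106.93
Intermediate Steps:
r(F) = 0
G = 4*I*√3 (G = √(-43 - 5) = √(-48) = 4*I*√3 ≈ 6.9282*I)
t(S, k) = -79 + k (t(S, k) = (-5 + k) - 74 = -79 + k)
(-38992 + 13115)/(t(G, 51) + z(-214, -127)) = (-38992 + 13115)/((-79 + 51) - 214) = -25877/(-28 - 214) = -25877/(-242) = -25877*(-1/242) = 25877/242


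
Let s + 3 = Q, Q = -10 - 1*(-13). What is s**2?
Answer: 0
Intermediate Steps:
Q = 3 (Q = -10 + 13 = 3)
s = 0 (s = -3 + 3 = 0)
s**2 = 0**2 = 0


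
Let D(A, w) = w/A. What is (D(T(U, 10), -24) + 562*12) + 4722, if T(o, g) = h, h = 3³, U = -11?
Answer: 103186/9 ≈ 11465.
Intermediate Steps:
h = 27
T(o, g) = 27
(D(T(U, 10), -24) + 562*12) + 4722 = (-24/27 + 562*12) + 4722 = (-24*1/27 + 6744) + 4722 = (-8/9 + 6744) + 4722 = 60688/9 + 4722 = 103186/9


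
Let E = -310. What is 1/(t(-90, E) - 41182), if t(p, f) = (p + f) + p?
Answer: -1/41672 ≈ -2.3997e-5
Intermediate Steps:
t(p, f) = f + 2*p (t(p, f) = (f + p) + p = f + 2*p)
1/(t(-90, E) - 41182) = 1/((-310 + 2*(-90)) - 41182) = 1/((-310 - 180) - 41182) = 1/(-490 - 41182) = 1/(-41672) = -1/41672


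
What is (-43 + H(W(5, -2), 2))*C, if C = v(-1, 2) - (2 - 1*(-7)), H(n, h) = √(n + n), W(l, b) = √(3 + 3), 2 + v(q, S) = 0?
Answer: 473 - 11*2^(¾)*3^(¼) ≈ 448.65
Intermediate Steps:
v(q, S) = -2 (v(q, S) = -2 + 0 = -2)
W(l, b) = √6
H(n, h) = √2*√n (H(n, h) = √(2*n) = √2*√n)
C = -11 (C = -2 - (2 - 1*(-7)) = -2 - (2 + 7) = -2 - 1*9 = -2 - 9 = -11)
(-43 + H(W(5, -2), 2))*C = (-43 + √2*√(√6))*(-11) = (-43 + √2*6^(¼))*(-11) = (-43 + 2^(¾)*3^(¼))*(-11) = 473 - 11*2^(¾)*3^(¼)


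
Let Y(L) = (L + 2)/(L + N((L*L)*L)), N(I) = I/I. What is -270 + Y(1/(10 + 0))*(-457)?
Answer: -12567/11 ≈ -1142.5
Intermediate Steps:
N(I) = 1
Y(L) = (2 + L)/(1 + L) (Y(L) = (L + 2)/(L + 1) = (2 + L)/(1 + L))
-270 + Y(1/(10 + 0))*(-457) = -270 + ((2 + 1/(10 + 0))/(1 + 1/(10 + 0)))*(-457) = -270 + ((2 + 1/10)/(1 + 1/10))*(-457) = -270 + ((21/10)/(11/10))*(-457) = -270 + ((10/11)*(21/10))*(-457) = -270 + (21/11)*(-457) = -270 - 9597/11 = -12567/11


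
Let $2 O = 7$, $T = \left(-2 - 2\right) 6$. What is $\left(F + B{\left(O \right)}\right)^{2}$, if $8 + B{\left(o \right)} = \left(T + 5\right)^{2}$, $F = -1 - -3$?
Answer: $126025$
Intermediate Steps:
$T = -24$ ($T = \left(-4\right) 6 = -24$)
$O = \frac{7}{2}$ ($O = \frac{1}{2} \cdot 7 = \frac{7}{2} \approx 3.5$)
$F = 2$ ($F = -1 + 3 = 2$)
$B{\left(o \right)} = 353$ ($B{\left(o \right)} = -8 + \left(-24 + 5\right)^{2} = -8 + \left(-19\right)^{2} = -8 + 361 = 353$)
$\left(F + B{\left(O \right)}\right)^{2} = \left(2 + 353\right)^{2} = 355^{2} = 126025$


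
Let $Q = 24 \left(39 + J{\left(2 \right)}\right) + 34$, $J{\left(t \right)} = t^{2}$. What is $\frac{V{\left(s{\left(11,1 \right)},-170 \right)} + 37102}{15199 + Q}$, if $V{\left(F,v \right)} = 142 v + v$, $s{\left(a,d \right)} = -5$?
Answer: $\frac{12792}{16265} \approx 0.78647$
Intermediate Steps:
$V{\left(F,v \right)} = 143 v$
$Q = 1066$ ($Q = 24 \left(39 + 2^{2}\right) + 34 = 24 \left(39 + 4\right) + 34 = 24 \cdot 43 + 34 = 1032 + 34 = 1066$)
$\frac{V{\left(s{\left(11,1 \right)},-170 \right)} + 37102}{15199 + Q} = \frac{143 \left(-170\right) + 37102}{15199 + 1066} = \frac{-24310 + 37102}{16265} = 12792 \cdot \frac{1}{16265} = \frac{12792}{16265}$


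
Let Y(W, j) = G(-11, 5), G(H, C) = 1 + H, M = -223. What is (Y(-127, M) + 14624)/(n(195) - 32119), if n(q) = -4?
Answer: -14614/32123 ≈ -0.45494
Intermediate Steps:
Y(W, j) = -10 (Y(W, j) = 1 - 11 = -10)
(Y(-127, M) + 14624)/(n(195) - 32119) = (-10 + 14624)/(-4 - 32119) = 14614/(-32123) = 14614*(-1/32123) = -14614/32123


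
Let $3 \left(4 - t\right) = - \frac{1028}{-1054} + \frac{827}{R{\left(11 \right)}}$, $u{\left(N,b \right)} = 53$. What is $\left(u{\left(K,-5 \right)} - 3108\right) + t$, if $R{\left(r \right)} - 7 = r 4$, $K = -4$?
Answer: $- \frac{14498072}{4743} \approx -3056.7$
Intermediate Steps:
$R{\left(r \right)} = 7 + 4 r$ ($R{\left(r \right)} = 7 + r 4 = 7 + 4 r$)
$t = - \frac{8207}{4743}$ ($t = 4 - \frac{- \frac{1028}{-1054} + \frac{827}{7 + 4 \cdot 11}}{3} = 4 - \frac{\left(-1028\right) \left(- \frac{1}{1054}\right) + \frac{827}{7 + 44}}{3} = 4 - \frac{\frac{514}{527} + \frac{827}{51}}{3} = 4 - \frac{27179}{4743} = - \frac{8207}{4743} \approx -1.7303$)
$\left(u{\left(K,-5 \right)} - 3108\right) + t = \left(53 - 3108\right) - \frac{8207}{4743} = -3055 - \frac{8207}{4743} = - \frac{14498072}{4743}$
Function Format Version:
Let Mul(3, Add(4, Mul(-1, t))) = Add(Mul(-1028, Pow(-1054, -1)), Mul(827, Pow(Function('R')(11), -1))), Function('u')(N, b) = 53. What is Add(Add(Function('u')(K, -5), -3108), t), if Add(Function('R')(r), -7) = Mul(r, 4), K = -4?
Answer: Rational(-14498072, 4743) ≈ -3056.7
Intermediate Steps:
Function('R')(r) = Add(7, Mul(4, r)) (Function('R')(r) = Add(7, Mul(r, 4)) = Add(7, Mul(4, r)))
t = Rational(-8207, 4743) (t = Add(4, Mul(Rational(-1, 3), Add(Mul(-1028, Pow(-1054, -1)), Mul(827, Pow(Add(7, Mul(4, 11)), -1))))) = Add(4, Mul(Rational(-1, 3), Add(Mul(-1028, Rational(-1, 1054)), Mul(827, Pow(Add(7, 44), -1))))) = Add(4, Mul(Rational(-1, 3), Add(Rational(514, 527), Mul(827, Pow(51, -1))))) = Add(4, Mul(Rational(-1, 3), Add(Rational(514, 527), Mul(827, Rational(1, 51))))) = Add(4, Mul(Rational(-1, 3), Add(Rational(514, 527), Rational(827, 51)))) = Add(4, Mul(Rational(-1, 3), Rational(27179, 1581))) = Add(4, Rational(-27179, 4743)) = Rational(-8207, 4743) ≈ -1.7303)
Add(Add(Function('u')(K, -5), -3108), t) = Add(Add(53, -3108), Rational(-8207, 4743)) = Add(-3055, Rational(-8207, 4743)) = Rational(-14498072, 4743)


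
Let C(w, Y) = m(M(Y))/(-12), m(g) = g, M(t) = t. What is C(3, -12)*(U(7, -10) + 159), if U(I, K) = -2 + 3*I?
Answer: 178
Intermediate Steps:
C(w, Y) = -Y/12 (C(w, Y) = Y/(-12) = Y*(-1/12) = -Y/12)
C(3, -12)*(U(7, -10) + 159) = (-1/12*(-12))*((-2 + 3*7) + 159) = 1*((-2 + 21) + 159) = 1*(19 + 159) = 1*178 = 178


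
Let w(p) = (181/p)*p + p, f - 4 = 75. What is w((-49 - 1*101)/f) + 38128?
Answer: 3026261/79 ≈ 38307.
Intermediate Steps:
f = 79 (f = 4 + 75 = 79)
w(p) = 181 + p
w((-49 - 1*101)/f) + 38128 = (181 + (-49 - 1*101)/79) + 38128 = (181 + (-49 - 101)*(1/79)) + 38128 = (181 - 150*1/79) + 38128 = (181 - 150/79) + 38128 = 14149/79 + 38128 = 3026261/79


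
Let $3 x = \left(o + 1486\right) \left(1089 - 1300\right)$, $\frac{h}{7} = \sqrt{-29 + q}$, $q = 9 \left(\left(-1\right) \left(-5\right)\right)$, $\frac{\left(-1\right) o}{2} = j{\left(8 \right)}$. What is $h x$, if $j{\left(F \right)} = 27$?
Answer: $- \frac{8460256}{3} \approx -2.8201 \cdot 10^{6}$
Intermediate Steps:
$o = -54$ ($o = \left(-2\right) 27 = -54$)
$q = 45$ ($q = 9 \cdot 5 = 45$)
$h = 28$ ($h = 7 \sqrt{-29 + 45} = 7 \sqrt{16} = 7 \cdot 4 = 28$)
$x = - \frac{302152}{3}$ ($x = \frac{\left(-54 + 1486\right) \left(1089 - 1300\right)}{3} = \frac{1432 \left(-211\right)}{3} = \frac{1}{3} \left(-302152\right) = - \frac{302152}{3} \approx -1.0072 \cdot 10^{5}$)
$h x = 28 \left(- \frac{302152}{3}\right) = - \frac{8460256}{3}$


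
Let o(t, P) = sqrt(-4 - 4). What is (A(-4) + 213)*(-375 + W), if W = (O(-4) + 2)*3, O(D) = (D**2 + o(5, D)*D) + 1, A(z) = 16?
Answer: -72822 - 5496*I*sqrt(2) ≈ -72822.0 - 7772.5*I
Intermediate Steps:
o(t, P) = 2*I*sqrt(2) (o(t, P) = sqrt(-8) = 2*I*sqrt(2))
O(D) = 1 + D**2 + 2*I*D*sqrt(2) (O(D) = (D**2 + (2*I*sqrt(2))*D) + 1 = (D**2 + 2*I*D*sqrt(2)) + 1 = 1 + D**2 + 2*I*D*sqrt(2))
W = 57 - 24*I*sqrt(2) (W = ((1 + (-4)**2 + 2*I*(-4)*sqrt(2)) + 2)*3 = ((1 + 16 - 8*I*sqrt(2)) + 2)*3 = ((17 - 8*I*sqrt(2)) + 2)*3 = (19 - 8*I*sqrt(2))*3 = 57 - 24*I*sqrt(2) ≈ 57.0 - 33.941*I)
(A(-4) + 213)*(-375 + W) = (16 + 213)*(-375 + (57 - 24*I*sqrt(2))) = 229*(-318 - 24*I*sqrt(2)) = -72822 - 5496*I*sqrt(2)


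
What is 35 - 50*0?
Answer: 35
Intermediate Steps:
35 - 50*0 = 35 + 0 = 35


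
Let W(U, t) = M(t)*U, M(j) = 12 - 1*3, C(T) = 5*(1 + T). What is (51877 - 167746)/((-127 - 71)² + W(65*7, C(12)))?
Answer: -38623/14433 ≈ -2.6760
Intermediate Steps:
C(T) = 5 + 5*T
M(j) = 9 (M(j) = 12 - 3 = 9)
W(U, t) = 9*U
(51877 - 167746)/((-127 - 71)² + W(65*7, C(12))) = (51877 - 167746)/((-127 - 71)² + 9*(65*7)) = -115869/((-198)² + 9*455) = -115869/(39204 + 4095) = -115869/43299 = -115869*1/43299 = -38623/14433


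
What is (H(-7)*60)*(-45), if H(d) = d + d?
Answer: 37800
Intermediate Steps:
H(d) = 2*d
(H(-7)*60)*(-45) = ((2*(-7))*60)*(-45) = -14*60*(-45) = -840*(-45) = 37800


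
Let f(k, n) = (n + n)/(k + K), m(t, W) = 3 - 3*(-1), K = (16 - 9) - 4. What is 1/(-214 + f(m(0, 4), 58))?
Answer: -9/1810 ≈ -0.0049724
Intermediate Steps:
K = 3 (K = 7 - 4 = 3)
m(t, W) = 6 (m(t, W) = 3 + 3 = 6)
f(k, n) = 2*n/(3 + k) (f(k, n) = (n + n)/(k + 3) = (2*n)/(3 + k) = 2*n/(3 + k))
1/(-214 + f(m(0, 4), 58)) = 1/(-214 + 2*58/(3 + 6)) = 1/(-214 + 2*58/9) = 1/(-214 + 2*58*(1/9)) = 1/(-214 + 116/9) = 1/(-1810/9) = -9/1810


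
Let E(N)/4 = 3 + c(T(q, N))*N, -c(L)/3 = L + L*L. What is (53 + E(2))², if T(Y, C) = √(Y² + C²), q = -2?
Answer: 20737 + 12192*√2 ≈ 37979.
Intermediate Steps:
T(Y, C) = √(C² + Y²)
c(L) = -3*L - 3*L² (c(L) = -3*(L + L*L) = -3*(L + L²) = -3*L - 3*L²)
E(N) = 12 - 12*N*√(4 + N²)*(1 + √(4 + N²)) (E(N) = 4*(3 + (-3*√(N² + (-2)²)*(1 + √(N² + (-2)²)))*N) = 4*(3 + (-3*√(N² + 4)*(1 + √(N² + 4)))*N) = 4*(3 + (-3*√(4 + N²)*(1 + √(4 + N²)))*N) = 4*(3 - 3*N*√(4 + N²)*(1 + √(4 + N²))) = 12 - 12*N*√(4 + N²)*(1 + √(4 + N²)))
(53 + E(2))² = (53 + (12 - 48*2 - 12*2³ - 12*2*√(4 + 2²)))² = (53 + (12 - 96 - 12*8 - 12*2*√(4 + 4)))² = (53 + (12 - 96 - 96 - 12*2*√8))² = (53 + (12 - 96 - 96 - 12*2*2*√2))² = (53 + (12 - 96 - 96 - 48*√2))² = (53 + (-180 - 48*√2))² = (-127 - 48*√2)²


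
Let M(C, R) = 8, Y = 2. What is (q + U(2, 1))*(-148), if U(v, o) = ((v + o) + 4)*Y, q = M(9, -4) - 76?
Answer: 7992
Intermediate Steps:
q = -68 (q = 8 - 76 = -68)
U(v, o) = 8 + 2*o + 2*v (U(v, o) = ((v + o) + 4)*2 = ((o + v) + 4)*2 = (4 + o + v)*2 = 8 + 2*o + 2*v)
(q + U(2, 1))*(-148) = (-68 + (8 + 2*1 + 2*2))*(-148) = (-68 + (8 + 2 + 4))*(-148) = (-68 + 14)*(-148) = -54*(-148) = 7992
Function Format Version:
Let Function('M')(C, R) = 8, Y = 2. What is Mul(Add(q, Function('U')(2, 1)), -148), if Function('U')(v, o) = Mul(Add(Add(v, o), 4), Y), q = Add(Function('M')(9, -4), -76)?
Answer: 7992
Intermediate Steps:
q = -68 (q = Add(8, -76) = -68)
Function('U')(v, o) = Add(8, Mul(2, o), Mul(2, v)) (Function('U')(v, o) = Mul(Add(Add(v, o), 4), 2) = Mul(Add(Add(o, v), 4), 2) = Mul(Add(4, o, v), 2) = Add(8, Mul(2, o), Mul(2, v)))
Mul(Add(q, Function('U')(2, 1)), -148) = Mul(Add(-68, Add(8, Mul(2, 1), Mul(2, 2))), -148) = Mul(Add(-68, Add(8, 2, 4)), -148) = Mul(Add(-68, 14), -148) = Mul(-54, -148) = 7992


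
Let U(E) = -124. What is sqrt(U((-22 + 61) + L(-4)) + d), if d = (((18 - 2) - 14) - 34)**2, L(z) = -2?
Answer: 30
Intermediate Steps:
d = 1024 (d = ((16 - 14) - 34)**2 = (2 - 34)**2 = (-32)**2 = 1024)
sqrt(U((-22 + 61) + L(-4)) + d) = sqrt(-124 + 1024) = sqrt(900) = 30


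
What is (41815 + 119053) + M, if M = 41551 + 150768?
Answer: 353187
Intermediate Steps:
M = 192319
(41815 + 119053) + M = (41815 + 119053) + 192319 = 160868 + 192319 = 353187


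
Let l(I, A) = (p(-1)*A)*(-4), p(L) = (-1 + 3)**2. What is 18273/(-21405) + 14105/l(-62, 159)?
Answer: -116134679/18151440 ≈ -6.3981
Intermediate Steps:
p(L) = 4 (p(L) = 2**2 = 4)
l(I, A) = -16*A (l(I, A) = (4*A)*(-4) = -16*A)
18273/(-21405) + 14105/l(-62, 159) = 18273/(-21405) + 14105/((-16*159)) = 18273*(-1/21405) + 14105/(-2544) = -6091/7135 + 14105*(-1/2544) = -6091/7135 - 14105/2544 = -116134679/18151440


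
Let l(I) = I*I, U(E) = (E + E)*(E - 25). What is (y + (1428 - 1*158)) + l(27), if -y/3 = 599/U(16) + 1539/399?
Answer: 1339745/672 ≈ 1993.7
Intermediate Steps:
U(E) = 2*E*(-25 + E) (U(E) = (2*E)*(-25 + E) = 2*E*(-25 + E))
y = -3583/672 (y = -3*(599/((2*16*(-25 + 16))) + 1539/399) = -3*(599/((2*16*(-9))) + 1539*(1/399)) = -3*(599/(-288) + 27/7) = -3*(599*(-1/288) + 27/7) = -3*(-599/288 + 27/7) = -3*3583/2016 = -3583/672 ≈ -5.3318)
l(I) = I²
(y + (1428 - 1*158)) + l(27) = (-3583/672 + (1428 - 1*158)) + 27² = (-3583/672 + (1428 - 158)) + 729 = (-3583/672 + 1270) + 729 = 849857/672 + 729 = 1339745/672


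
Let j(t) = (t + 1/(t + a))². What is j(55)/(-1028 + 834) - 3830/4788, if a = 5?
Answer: -1523549933/92887200 ≈ -16.402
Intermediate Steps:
j(t) = (t + 1/(5 + t))² (j(t) = (t + 1/(t + 5))² = (t + 1/(5 + t))²)
j(55)/(-1028 + 834) - 3830/4788 = ((1 + 55² + 5*55)²/(5 + 55)²)/(-1028 + 834) - 3830/4788 = ((1 + 3025 + 275)²/60²)/(-194) - 3830*1/4788 = ((1/3600)*3301²)*(-1/194) - 1915/2394 = ((1/3600)*10896601)*(-1/194) - 1915/2394 = (10896601/3600)*(-1/194) - 1915/2394 = -10896601/698400 - 1915/2394 = -1523549933/92887200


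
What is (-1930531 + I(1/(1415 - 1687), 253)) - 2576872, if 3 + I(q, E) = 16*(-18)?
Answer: -4507694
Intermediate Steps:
I(q, E) = -291 (I(q, E) = -3 + 16*(-18) = -3 - 288 = -291)
(-1930531 + I(1/(1415 - 1687), 253)) - 2576872 = (-1930531 - 291) - 2576872 = -1930822 - 2576872 = -4507694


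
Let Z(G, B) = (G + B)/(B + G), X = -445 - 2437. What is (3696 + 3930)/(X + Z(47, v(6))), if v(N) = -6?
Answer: -7626/2881 ≈ -2.6470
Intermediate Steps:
X = -2882
Z(G, B) = 1 (Z(G, B) = (B + G)/(B + G) = 1)
(3696 + 3930)/(X + Z(47, v(6))) = (3696 + 3930)/(-2882 + 1) = 7626/(-2881) = 7626*(-1/2881) = -7626/2881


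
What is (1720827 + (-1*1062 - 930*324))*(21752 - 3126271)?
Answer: -4403589452955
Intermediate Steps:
(1720827 + (-1*1062 - 930*324))*(21752 - 3126271) = (1720827 + (-1062 - 301320))*(-3104519) = (1720827 - 302382)*(-3104519) = 1418445*(-3104519) = -4403589452955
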